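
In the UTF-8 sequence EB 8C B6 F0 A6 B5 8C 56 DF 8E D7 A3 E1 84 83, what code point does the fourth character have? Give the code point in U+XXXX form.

Offset 0: leading byte 0xEB = 11101011 → 3-byte char #1 = EB 8C B6.
Offset 3: leading byte 0xF0 = 11110000 → 4-byte char #2 = F0 A6 B5 8C.
Offset 7: leading byte 0x56 = 01010110 → 1-byte char #3 = 56.
Offset 8: leading byte 0xDF = 11011111 → 2-byte char #4 = DF 8E.
Leading byte 0xDF = 11011111 matches 110xxxxx → 2-byte sequence.
Byte 1: 0xDF = 11011111, payload 11111 (5 bits).
Byte 2: 0x8E = 10001110 (10xxxxxx ✓), payload 001110.
Concatenate: 11111001110 = 0x7CE (11 bits → U+07CE).

U+07CE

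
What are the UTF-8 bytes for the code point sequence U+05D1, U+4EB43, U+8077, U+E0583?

U+05D1: 2-byte form → D7 91.
U+4EB43: 4-byte form → F1 8E AD 83.
U+8077: 3-byte form → E8 81 B7.
U+E0583: 4-byte form → F3 A0 96 83.
Concatenated (13 bytes): D7 91 F1 8E AD 83 E8 81 B7 F3 A0 96 83.

D7 91 F1 8E AD 83 E8 81 B7 F3 A0 96 83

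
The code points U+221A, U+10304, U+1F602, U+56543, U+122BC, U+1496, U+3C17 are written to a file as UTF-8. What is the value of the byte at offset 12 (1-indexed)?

1-indexed offset 12 is 0-indexed offset 11.
U+221A → 3-byte form E2 88 9A at offsets 0–2.
U+10304 → 4-byte form F0 90 8C 84 at offsets 3–6.
U+1F602 → 4-byte form F0 9F 98 82 at offsets 7–10.
U+56543 → 4-byte form F1 96 95 83 at offsets 11–14.
Offset 11 falls in char 4's range; it's byte 1 of F1 96 95 83 = 0xF1.

0xF1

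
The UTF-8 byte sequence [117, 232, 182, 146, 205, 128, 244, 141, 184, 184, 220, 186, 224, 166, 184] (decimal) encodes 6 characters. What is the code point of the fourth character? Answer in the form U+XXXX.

Offset 0: leading byte 0x75 = 01110101 → 1-byte char #1 = 75.
Offset 1: leading byte 0xE8 = 11101000 → 3-byte char #2 = E8 B6 92.
Offset 4: leading byte 0xCD = 11001101 → 2-byte char #3 = CD 80.
Offset 6: leading byte 0xF4 = 11110100 → 4-byte char #4 = F4 8D B8 B8.
Leading byte 0xF4 = 11110100 matches 11110xxx → 4-byte sequence.
Byte 1: 0xF4 = 11110100, payload 100 (3 bits).
Byte 2: 0x8D = 10001101 (10xxxxxx ✓), payload 001101.
Byte 3: 0xB8 = 10111000 (10xxxxxx ✓), payload 111000.
Byte 4: 0xB8 = 10111000 (10xxxxxx ✓), payload 111000.
Concatenate: 100001101111000111000 = 0x10DE38 (21 bits → U+10DE38).

U+10DE38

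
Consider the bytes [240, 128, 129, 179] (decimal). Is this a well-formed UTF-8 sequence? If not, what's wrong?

Leading byte 0xF0 = 11110000 → 4-byte form.
Continuation bytes all match 10xxxxxx. Payload decodes to 0x73.
But 0x73 < 0x10000, the minimum for a 4-byte sequence — this is an overlong encoding.

invalid (overlong encoding)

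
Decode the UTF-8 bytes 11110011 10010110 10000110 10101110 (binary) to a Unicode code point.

Leading byte 0xF3 = 11110011 matches 11110xxx → 4-byte sequence.
Byte 1: 0xF3 = 11110011, payload 011 (3 bits).
Byte 2: 0x96 = 10010110 (10xxxxxx ✓), payload 010110.
Byte 3: 0x86 = 10000110 (10xxxxxx ✓), payload 000110.
Byte 4: 0xAE = 10101110 (10xxxxxx ✓), payload 101110.
Concatenate: 011010110000110101110 = 0xD61AE (21 bits → U+D61AE).

U+D61AE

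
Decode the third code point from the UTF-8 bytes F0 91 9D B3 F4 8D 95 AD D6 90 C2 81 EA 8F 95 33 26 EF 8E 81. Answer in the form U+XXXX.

Offset 0: leading byte 0xF0 = 11110000 → 4-byte char #1 = F0 91 9D B3.
Offset 4: leading byte 0xF4 = 11110100 → 4-byte char #2 = F4 8D 95 AD.
Offset 8: leading byte 0xD6 = 11010110 → 2-byte char #3 = D6 90.
Leading byte 0xD6 = 11010110 matches 110xxxxx → 2-byte sequence.
Byte 1: 0xD6 = 11010110, payload 10110 (5 bits).
Byte 2: 0x90 = 10010000 (10xxxxxx ✓), payload 010000.
Concatenate: 10110010000 = 0x590 (11 bits → U+0590).

U+0590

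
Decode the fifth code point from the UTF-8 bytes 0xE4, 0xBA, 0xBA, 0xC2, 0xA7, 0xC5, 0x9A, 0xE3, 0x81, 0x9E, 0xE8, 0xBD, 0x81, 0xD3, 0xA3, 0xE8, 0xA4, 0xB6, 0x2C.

Offset 0: leading byte 0xE4 = 11100100 → 3-byte char #1 = E4 BA BA.
Offset 3: leading byte 0xC2 = 11000010 → 2-byte char #2 = C2 A7.
Offset 5: leading byte 0xC5 = 11000101 → 2-byte char #3 = C5 9A.
Offset 7: leading byte 0xE3 = 11100011 → 3-byte char #4 = E3 81 9E.
Offset 10: leading byte 0xE8 = 11101000 → 3-byte char #5 = E8 BD 81.
Leading byte 0xE8 = 11101000 matches 1110xxxx → 3-byte sequence.
Byte 1: 0xE8 = 11101000, payload 1000 (4 bits).
Byte 2: 0xBD = 10111101 (10xxxxxx ✓), payload 111101.
Byte 3: 0x81 = 10000001 (10xxxxxx ✓), payload 000001.
Concatenate: 1000111101000001 = 0x8F41 (16 bits → U+8F41).

U+8F41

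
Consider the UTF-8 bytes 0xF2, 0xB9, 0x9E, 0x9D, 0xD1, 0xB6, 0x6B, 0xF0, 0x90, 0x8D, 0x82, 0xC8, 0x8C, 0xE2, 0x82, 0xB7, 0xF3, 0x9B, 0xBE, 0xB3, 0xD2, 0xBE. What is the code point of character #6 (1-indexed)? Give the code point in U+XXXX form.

U+20B7

Offset 0: leading byte 0xF2 = 11110010 → 4-byte char #1 = F2 B9 9E 9D.
Offset 4: leading byte 0xD1 = 11010001 → 2-byte char #2 = D1 B6.
Offset 6: leading byte 0x6B = 01101011 → 1-byte char #3 = 6B.
Offset 7: leading byte 0xF0 = 11110000 → 4-byte char #4 = F0 90 8D 82.
Offset 11: leading byte 0xC8 = 11001000 → 2-byte char #5 = C8 8C.
Offset 13: leading byte 0xE2 = 11100010 → 3-byte char #6 = E2 82 B7.
Leading byte 0xE2 = 11100010 matches 1110xxxx → 3-byte sequence.
Byte 1: 0xE2 = 11100010, payload 0010 (4 bits).
Byte 2: 0x82 = 10000010 (10xxxxxx ✓), payload 000010.
Byte 3: 0xB7 = 10110111 (10xxxxxx ✓), payload 110111.
Concatenate: 0010000010110111 = 0x20B7 (16 bits → U+20B7).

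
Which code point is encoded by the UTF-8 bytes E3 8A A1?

Leading byte 0xE3 = 11100011 matches 1110xxxx → 3-byte sequence.
Byte 1: 0xE3 = 11100011, payload 0011 (4 bits).
Byte 2: 0x8A = 10001010 (10xxxxxx ✓), payload 001010.
Byte 3: 0xA1 = 10100001 (10xxxxxx ✓), payload 100001.
Concatenate: 0011001010100001 = 0x32A1 (16 bits → U+32A1).

U+32A1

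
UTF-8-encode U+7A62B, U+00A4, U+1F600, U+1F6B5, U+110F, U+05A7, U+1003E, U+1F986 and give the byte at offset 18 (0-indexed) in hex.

0xA7

U+7A62B → 4-byte form F1 BA 98 AB at offsets 0–3.
U+00A4 → 2-byte form C2 A4 at offsets 4–5.
U+1F600 → 4-byte form F0 9F 98 80 at offsets 6–9.
U+1F6B5 → 4-byte form F0 9F 9A B5 at offsets 10–13.
U+110F → 3-byte form E1 84 8F at offsets 14–16.
U+05A7 → 2-byte form D6 A7 at offsets 17–18.
Offset 18 falls in char 6's range; it's byte 2 of D6 A7 = 0xA7.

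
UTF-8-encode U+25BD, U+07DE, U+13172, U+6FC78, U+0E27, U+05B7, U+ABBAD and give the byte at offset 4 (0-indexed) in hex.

U+25BD → 3-byte form E2 96 BD at offsets 0–2.
U+07DE → 2-byte form DF 9E at offsets 3–4.
Offset 4 falls in char 2's range; it's byte 2 of DF 9E = 0x9E.

0x9E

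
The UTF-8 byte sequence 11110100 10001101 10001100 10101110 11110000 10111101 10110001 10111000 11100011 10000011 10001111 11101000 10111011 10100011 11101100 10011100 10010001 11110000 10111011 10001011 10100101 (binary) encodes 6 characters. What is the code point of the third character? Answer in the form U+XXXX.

Offset 0: leading byte 0xF4 = 11110100 → 4-byte char #1 = F4 8D 8C AE.
Offset 4: leading byte 0xF0 = 11110000 → 4-byte char #2 = F0 BD B1 B8.
Offset 8: leading byte 0xE3 = 11100011 → 3-byte char #3 = E3 83 8F.
Leading byte 0xE3 = 11100011 matches 1110xxxx → 3-byte sequence.
Byte 1: 0xE3 = 11100011, payload 0011 (4 bits).
Byte 2: 0x83 = 10000011 (10xxxxxx ✓), payload 000011.
Byte 3: 0x8F = 10001111 (10xxxxxx ✓), payload 001111.
Concatenate: 0011000011001111 = 0x30CF (16 bits → U+30CF).

U+30CF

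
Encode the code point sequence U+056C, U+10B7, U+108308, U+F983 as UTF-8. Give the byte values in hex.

U+056C: 2-byte form → D5 AC.
U+10B7: 3-byte form → E1 82 B7.
U+108308: 4-byte form → F4 88 8C 88.
U+F983: 3-byte form → EF A6 83.
Concatenated (12 bytes): D5 AC E1 82 B7 F4 88 8C 88 EF A6 83.

D5 AC E1 82 B7 F4 88 8C 88 EF A6 83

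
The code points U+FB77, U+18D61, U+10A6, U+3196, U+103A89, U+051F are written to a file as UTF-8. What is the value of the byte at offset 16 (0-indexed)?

0x89

U+FB77 → 3-byte form EF AD B7 at offsets 0–2.
U+18D61 → 4-byte form F0 98 B5 A1 at offsets 3–6.
U+10A6 → 3-byte form E1 82 A6 at offsets 7–9.
U+3196 → 3-byte form E3 86 96 at offsets 10–12.
U+103A89 → 4-byte form F4 83 AA 89 at offsets 13–16.
Offset 16 falls in char 5's range; it's byte 4 of F4 83 AA 89 = 0x89.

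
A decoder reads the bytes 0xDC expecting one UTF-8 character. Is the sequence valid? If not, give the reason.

invalid (sequence truncated)

Leading byte 0xDC = 11011100 → 2-byte form, but only 1 byte is present.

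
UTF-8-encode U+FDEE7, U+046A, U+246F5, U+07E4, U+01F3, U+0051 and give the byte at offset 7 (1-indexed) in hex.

0xF0

1-indexed offset 7 is 0-indexed offset 6.
U+FDEE7 → 4-byte form F3 BD BB A7 at offsets 0–3.
U+046A → 2-byte form D1 AA at offsets 4–5.
U+246F5 → 4-byte form F0 A4 9B B5 at offsets 6–9.
Offset 6 falls in char 3's range; it's byte 1 of F0 A4 9B B5 = 0xF0.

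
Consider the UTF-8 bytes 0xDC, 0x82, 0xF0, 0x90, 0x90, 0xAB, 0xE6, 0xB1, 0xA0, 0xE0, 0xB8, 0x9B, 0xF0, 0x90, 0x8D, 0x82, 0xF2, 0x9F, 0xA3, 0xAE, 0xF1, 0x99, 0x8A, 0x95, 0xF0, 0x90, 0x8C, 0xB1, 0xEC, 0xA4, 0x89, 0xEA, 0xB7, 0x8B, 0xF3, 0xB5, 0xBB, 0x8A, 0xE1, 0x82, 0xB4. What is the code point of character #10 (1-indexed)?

Offset 0: leading byte 0xDC = 11011100 → 2-byte char #1 = DC 82.
Offset 2: leading byte 0xF0 = 11110000 → 4-byte char #2 = F0 90 90 AB.
Offset 6: leading byte 0xE6 = 11100110 → 3-byte char #3 = E6 B1 A0.
Offset 9: leading byte 0xE0 = 11100000 → 3-byte char #4 = E0 B8 9B.
Offset 12: leading byte 0xF0 = 11110000 → 4-byte char #5 = F0 90 8D 82.
Offset 16: leading byte 0xF2 = 11110010 → 4-byte char #6 = F2 9F A3 AE.
Offset 20: leading byte 0xF1 = 11110001 → 4-byte char #7 = F1 99 8A 95.
Offset 24: leading byte 0xF0 = 11110000 → 4-byte char #8 = F0 90 8C B1.
Offset 28: leading byte 0xEC = 11101100 → 3-byte char #9 = EC A4 89.
Offset 31: leading byte 0xEA = 11101010 → 3-byte char #10 = EA B7 8B.
Leading byte 0xEA = 11101010 matches 1110xxxx → 3-byte sequence.
Byte 1: 0xEA = 11101010, payload 1010 (4 bits).
Byte 2: 0xB7 = 10110111 (10xxxxxx ✓), payload 110111.
Byte 3: 0x8B = 10001011 (10xxxxxx ✓), payload 001011.
Concatenate: 1010110111001011 = 0xADCB (16 bits → U+ADCB).

U+ADCB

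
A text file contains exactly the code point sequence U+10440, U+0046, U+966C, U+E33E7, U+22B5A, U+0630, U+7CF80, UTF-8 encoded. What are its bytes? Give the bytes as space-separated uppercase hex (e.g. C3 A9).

F0 90 91 80 46 E9 99 AC F3 A3 8F A7 F0 A2 AD 9A D8 B0 F1 BC BE 80

U+10440: 4-byte form → F0 90 91 80.
U+0046: 1-byte form → 46.
U+966C: 3-byte form → E9 99 AC.
U+E33E7: 4-byte form → F3 A3 8F A7.
U+22B5A: 4-byte form → F0 A2 AD 9A.
U+0630: 2-byte form → D8 B0.
U+7CF80: 4-byte form → F1 BC BE 80.
Concatenated (22 bytes): F0 90 91 80 46 E9 99 AC F3 A3 8F A7 F0 A2 AD 9A D8 B0 F1 BC BE 80.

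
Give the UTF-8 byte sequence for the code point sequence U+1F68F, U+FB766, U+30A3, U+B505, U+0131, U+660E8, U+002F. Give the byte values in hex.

U+1F68F: 4-byte form → F0 9F 9A 8F.
U+FB766: 4-byte form → F3 BB 9D A6.
U+30A3: 3-byte form → E3 82 A3.
U+B505: 3-byte form → EB 94 85.
U+0131: 2-byte form → C4 B1.
U+660E8: 4-byte form → F1 A6 83 A8.
U+002F: 1-byte form → 2F.
Concatenated (21 bytes): F0 9F 9A 8F F3 BB 9D A6 E3 82 A3 EB 94 85 C4 B1 F1 A6 83 A8 2F.

F0 9F 9A 8F F3 BB 9D A6 E3 82 A3 EB 94 85 C4 B1 F1 A6 83 A8 2F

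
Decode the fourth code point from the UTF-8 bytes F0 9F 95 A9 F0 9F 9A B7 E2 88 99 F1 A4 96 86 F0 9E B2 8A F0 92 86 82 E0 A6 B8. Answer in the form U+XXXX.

U+64586

Offset 0: leading byte 0xF0 = 11110000 → 4-byte char #1 = F0 9F 95 A9.
Offset 4: leading byte 0xF0 = 11110000 → 4-byte char #2 = F0 9F 9A B7.
Offset 8: leading byte 0xE2 = 11100010 → 3-byte char #3 = E2 88 99.
Offset 11: leading byte 0xF1 = 11110001 → 4-byte char #4 = F1 A4 96 86.
Leading byte 0xF1 = 11110001 matches 11110xxx → 4-byte sequence.
Byte 1: 0xF1 = 11110001, payload 001 (3 bits).
Byte 2: 0xA4 = 10100100 (10xxxxxx ✓), payload 100100.
Byte 3: 0x96 = 10010110 (10xxxxxx ✓), payload 010110.
Byte 4: 0x86 = 10000110 (10xxxxxx ✓), payload 000110.
Concatenate: 001100100010110000110 = 0x64586 (21 bits → U+64586).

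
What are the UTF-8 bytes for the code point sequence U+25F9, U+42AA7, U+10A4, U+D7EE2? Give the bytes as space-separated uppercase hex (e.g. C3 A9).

E2 97 B9 F1 82 AA A7 E1 82 A4 F3 97 BB A2

U+25F9: 3-byte form → E2 97 B9.
U+42AA7: 4-byte form → F1 82 AA A7.
U+10A4: 3-byte form → E1 82 A4.
U+D7EE2: 4-byte form → F3 97 BB A2.
Concatenated (14 bytes): E2 97 B9 F1 82 AA A7 E1 82 A4 F3 97 BB A2.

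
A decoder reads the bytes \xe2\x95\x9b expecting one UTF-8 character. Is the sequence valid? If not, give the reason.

valid

Leading byte 0xE2 = 11100010 → 3-byte form.
Continuation bytes 0x95=10010101, 0x9B=10011011 all match 10xxxxxx.
Decoded value 0x255B is ≥ 0x800 (shortest form) and not a surrogate.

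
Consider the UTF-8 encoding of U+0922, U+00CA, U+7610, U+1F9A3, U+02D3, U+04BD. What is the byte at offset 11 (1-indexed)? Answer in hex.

1-indexed offset 11 is 0-indexed offset 10.
U+0922 → 3-byte form E0 A4 A2 at offsets 0–2.
U+00CA → 2-byte form C3 8A at offsets 3–4.
U+7610 → 3-byte form E7 98 90 at offsets 5–7.
U+1F9A3 → 4-byte form F0 9F A6 A3 at offsets 8–11.
Offset 10 falls in char 4's range; it's byte 3 of F0 9F A6 A3 = 0xA6.

0xA6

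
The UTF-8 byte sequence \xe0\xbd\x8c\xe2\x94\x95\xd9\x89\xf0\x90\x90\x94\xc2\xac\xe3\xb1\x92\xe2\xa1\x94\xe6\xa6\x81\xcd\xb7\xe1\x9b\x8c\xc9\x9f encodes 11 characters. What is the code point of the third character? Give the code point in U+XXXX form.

Offset 0: leading byte 0xE0 = 11100000 → 3-byte char #1 = E0 BD 8C.
Offset 3: leading byte 0xE2 = 11100010 → 3-byte char #2 = E2 94 95.
Offset 6: leading byte 0xD9 = 11011001 → 2-byte char #3 = D9 89.
Leading byte 0xD9 = 11011001 matches 110xxxxx → 2-byte sequence.
Byte 1: 0xD9 = 11011001, payload 11001 (5 bits).
Byte 2: 0x89 = 10001001 (10xxxxxx ✓), payload 001001.
Concatenate: 11001001001 = 0x649 (11 bits → U+0649).

U+0649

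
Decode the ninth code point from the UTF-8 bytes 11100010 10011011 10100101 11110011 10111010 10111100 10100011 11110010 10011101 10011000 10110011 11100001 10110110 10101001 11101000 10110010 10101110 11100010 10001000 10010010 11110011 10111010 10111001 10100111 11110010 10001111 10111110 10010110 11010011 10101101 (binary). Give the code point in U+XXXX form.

Offset 0: leading byte 0xE2 = 11100010 → 3-byte char #1 = E2 9B A5.
Offset 3: leading byte 0xF3 = 11110011 → 4-byte char #2 = F3 BA BC A3.
Offset 7: leading byte 0xF2 = 11110010 → 4-byte char #3 = F2 9D 98 B3.
Offset 11: leading byte 0xE1 = 11100001 → 3-byte char #4 = E1 B6 A9.
Offset 14: leading byte 0xE8 = 11101000 → 3-byte char #5 = E8 B2 AE.
Offset 17: leading byte 0xE2 = 11100010 → 3-byte char #6 = E2 88 92.
Offset 20: leading byte 0xF3 = 11110011 → 4-byte char #7 = F3 BA B9 A7.
Offset 24: leading byte 0xF2 = 11110010 → 4-byte char #8 = F2 8F BE 96.
Offset 28: leading byte 0xD3 = 11010011 → 2-byte char #9 = D3 AD.
Leading byte 0xD3 = 11010011 matches 110xxxxx → 2-byte sequence.
Byte 1: 0xD3 = 11010011, payload 10011 (5 bits).
Byte 2: 0xAD = 10101101 (10xxxxxx ✓), payload 101101.
Concatenate: 10011101101 = 0x4ED (11 bits → U+04ED).

U+04ED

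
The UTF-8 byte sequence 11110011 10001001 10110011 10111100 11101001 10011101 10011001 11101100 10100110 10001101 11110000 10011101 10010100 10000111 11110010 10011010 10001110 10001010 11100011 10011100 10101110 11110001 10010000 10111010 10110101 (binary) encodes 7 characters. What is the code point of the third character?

U+C98D

Offset 0: leading byte 0xF3 = 11110011 → 4-byte char #1 = F3 89 B3 BC.
Offset 4: leading byte 0xE9 = 11101001 → 3-byte char #2 = E9 9D 99.
Offset 7: leading byte 0xEC = 11101100 → 3-byte char #3 = EC A6 8D.
Leading byte 0xEC = 11101100 matches 1110xxxx → 3-byte sequence.
Byte 1: 0xEC = 11101100, payload 1100 (4 bits).
Byte 2: 0xA6 = 10100110 (10xxxxxx ✓), payload 100110.
Byte 3: 0x8D = 10001101 (10xxxxxx ✓), payload 001101.
Concatenate: 1100100110001101 = 0xC98D (16 bits → U+C98D).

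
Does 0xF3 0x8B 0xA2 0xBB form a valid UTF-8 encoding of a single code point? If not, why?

valid

Leading byte 0xF3 = 11110011 → 4-byte form.
Continuation bytes 0x8B=10001011, 0xA2=10100010, 0xBB=10111011 all match 10xxxxxx.
Decoded value 0xCB8BB is ≥ 0x10000 (shortest form) and not a surrogate.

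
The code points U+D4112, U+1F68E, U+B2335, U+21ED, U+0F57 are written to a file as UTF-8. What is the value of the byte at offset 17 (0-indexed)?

U+D4112 → 4-byte form F3 94 84 92 at offsets 0–3.
U+1F68E → 4-byte form F0 9F 9A 8E at offsets 4–7.
U+B2335 → 4-byte form F2 B2 8C B5 at offsets 8–11.
U+21ED → 3-byte form E2 87 AD at offsets 12–14.
U+0F57 → 3-byte form E0 BD 97 at offsets 15–17.
Offset 17 falls in char 5's range; it's byte 3 of E0 BD 97 = 0x97.

0x97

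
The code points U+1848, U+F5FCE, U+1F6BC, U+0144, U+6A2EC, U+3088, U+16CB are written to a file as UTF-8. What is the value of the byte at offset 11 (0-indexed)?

U+1848 → 3-byte form E1 A1 88 at offsets 0–2.
U+F5FCE → 4-byte form F3 B5 BF 8E at offsets 3–6.
U+1F6BC → 4-byte form F0 9F 9A BC at offsets 7–10.
U+0144 → 2-byte form C5 84 at offsets 11–12.
Offset 11 falls in char 4's range; it's byte 1 of C5 84 = 0xC5.

0xC5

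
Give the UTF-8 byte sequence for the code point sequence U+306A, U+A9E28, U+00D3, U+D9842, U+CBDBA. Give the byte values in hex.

U+306A: 3-byte form → E3 81 AA.
U+A9E28: 4-byte form → F2 A9 B8 A8.
U+00D3: 2-byte form → C3 93.
U+D9842: 4-byte form → F3 99 A1 82.
U+CBDBA: 4-byte form → F3 8B B6 BA.
Concatenated (17 bytes): E3 81 AA F2 A9 B8 A8 C3 93 F3 99 A1 82 F3 8B B6 BA.

E3 81 AA F2 A9 B8 A8 C3 93 F3 99 A1 82 F3 8B B6 BA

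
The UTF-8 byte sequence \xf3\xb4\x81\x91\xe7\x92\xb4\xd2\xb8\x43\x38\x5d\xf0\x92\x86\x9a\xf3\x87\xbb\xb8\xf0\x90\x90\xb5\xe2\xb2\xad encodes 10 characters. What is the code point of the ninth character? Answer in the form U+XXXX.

U+10435

Offset 0: leading byte 0xF3 = 11110011 → 4-byte char #1 = F3 B4 81 91.
Offset 4: leading byte 0xE7 = 11100111 → 3-byte char #2 = E7 92 B4.
Offset 7: leading byte 0xD2 = 11010010 → 2-byte char #3 = D2 B8.
Offset 9: leading byte 0x43 = 01000011 → 1-byte char #4 = 43.
Offset 10: leading byte 0x38 = 00111000 → 1-byte char #5 = 38.
Offset 11: leading byte 0x5D = 01011101 → 1-byte char #6 = 5D.
Offset 12: leading byte 0xF0 = 11110000 → 4-byte char #7 = F0 92 86 9A.
Offset 16: leading byte 0xF3 = 11110011 → 4-byte char #8 = F3 87 BB B8.
Offset 20: leading byte 0xF0 = 11110000 → 4-byte char #9 = F0 90 90 B5.
Leading byte 0xF0 = 11110000 matches 11110xxx → 4-byte sequence.
Byte 1: 0xF0 = 11110000, payload 000 (3 bits).
Byte 2: 0x90 = 10010000 (10xxxxxx ✓), payload 010000.
Byte 3: 0x90 = 10010000 (10xxxxxx ✓), payload 010000.
Byte 4: 0xB5 = 10110101 (10xxxxxx ✓), payload 110101.
Concatenate: 000010000010000110101 = 0x10435 (21 bits → U+10435).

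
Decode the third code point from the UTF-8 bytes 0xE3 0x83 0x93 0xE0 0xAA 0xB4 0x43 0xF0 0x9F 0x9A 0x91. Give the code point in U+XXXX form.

Offset 0: leading byte 0xE3 = 11100011 → 3-byte char #1 = E3 83 93.
Offset 3: leading byte 0xE0 = 11100000 → 3-byte char #2 = E0 AA B4.
Offset 6: leading byte 0x43 = 01000011 → 1-byte char #3 = 43.
Leading byte 0x43 = 01000011 matches 0xxxxxxx → 1-byte sequence.
Byte 1: 0x43 = 01000011, payload 1000011 (7 bits).
Concatenate: 1000011 = 0x43 (7 bits → U+0043).

U+0043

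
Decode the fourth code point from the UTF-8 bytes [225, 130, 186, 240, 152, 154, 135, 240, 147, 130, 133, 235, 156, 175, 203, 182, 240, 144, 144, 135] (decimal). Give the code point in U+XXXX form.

U+B72F

Offset 0: leading byte 0xE1 = 11100001 → 3-byte char #1 = E1 82 BA.
Offset 3: leading byte 0xF0 = 11110000 → 4-byte char #2 = F0 98 9A 87.
Offset 7: leading byte 0xF0 = 11110000 → 4-byte char #3 = F0 93 82 85.
Offset 11: leading byte 0xEB = 11101011 → 3-byte char #4 = EB 9C AF.
Leading byte 0xEB = 11101011 matches 1110xxxx → 3-byte sequence.
Byte 1: 0xEB = 11101011, payload 1011 (4 bits).
Byte 2: 0x9C = 10011100 (10xxxxxx ✓), payload 011100.
Byte 3: 0xAF = 10101111 (10xxxxxx ✓), payload 101111.
Concatenate: 1011011100101111 = 0xB72F (16 bits → U+B72F).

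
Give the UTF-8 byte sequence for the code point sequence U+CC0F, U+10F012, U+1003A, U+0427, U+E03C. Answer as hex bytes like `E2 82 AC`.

U+CC0F: 3-byte form → EC B0 8F.
U+10F012: 4-byte form → F4 8F 80 92.
U+1003A: 4-byte form → F0 90 80 BA.
U+0427: 2-byte form → D0 A7.
U+E03C: 3-byte form → EE 80 BC.
Concatenated (16 bytes): EC B0 8F F4 8F 80 92 F0 90 80 BA D0 A7 EE 80 BC.

EC B0 8F F4 8F 80 92 F0 90 80 BA D0 A7 EE 80 BC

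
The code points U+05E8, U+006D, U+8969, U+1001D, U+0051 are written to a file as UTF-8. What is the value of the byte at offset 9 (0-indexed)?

0x9D

U+05E8 → 2-byte form D7 A8 at offsets 0–1.
U+006D → 1-byte form 6D at offsets 2–2.
U+8969 → 3-byte form E8 A5 A9 at offsets 3–5.
U+1001D → 4-byte form F0 90 80 9D at offsets 6–9.
Offset 9 falls in char 4's range; it's byte 4 of F0 90 80 9D = 0x9D.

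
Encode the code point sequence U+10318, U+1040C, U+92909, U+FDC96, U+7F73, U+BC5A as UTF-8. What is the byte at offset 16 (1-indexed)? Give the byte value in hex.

0x96

1-indexed offset 16 is 0-indexed offset 15.
U+10318 → 4-byte form F0 90 8C 98 at offsets 0–3.
U+1040C → 4-byte form F0 90 90 8C at offsets 4–7.
U+92909 → 4-byte form F2 92 A4 89 at offsets 8–11.
U+FDC96 → 4-byte form F3 BD B2 96 at offsets 12–15.
Offset 15 falls in char 4's range; it's byte 4 of F3 BD B2 96 = 0x96.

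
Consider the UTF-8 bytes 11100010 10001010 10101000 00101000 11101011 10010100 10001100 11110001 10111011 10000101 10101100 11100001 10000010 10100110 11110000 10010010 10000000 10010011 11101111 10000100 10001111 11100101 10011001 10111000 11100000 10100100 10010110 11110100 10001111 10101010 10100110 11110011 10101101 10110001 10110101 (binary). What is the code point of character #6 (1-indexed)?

U+12013

Offset 0: leading byte 0xE2 = 11100010 → 3-byte char #1 = E2 8A A8.
Offset 3: leading byte 0x28 = 00101000 → 1-byte char #2 = 28.
Offset 4: leading byte 0xEB = 11101011 → 3-byte char #3 = EB 94 8C.
Offset 7: leading byte 0xF1 = 11110001 → 4-byte char #4 = F1 BB 85 AC.
Offset 11: leading byte 0xE1 = 11100001 → 3-byte char #5 = E1 82 A6.
Offset 14: leading byte 0xF0 = 11110000 → 4-byte char #6 = F0 92 80 93.
Leading byte 0xF0 = 11110000 matches 11110xxx → 4-byte sequence.
Byte 1: 0xF0 = 11110000, payload 000 (3 bits).
Byte 2: 0x92 = 10010010 (10xxxxxx ✓), payload 010010.
Byte 3: 0x80 = 10000000 (10xxxxxx ✓), payload 000000.
Byte 4: 0x93 = 10010011 (10xxxxxx ✓), payload 010011.
Concatenate: 000010010000000010011 = 0x12013 (21 bits → U+12013).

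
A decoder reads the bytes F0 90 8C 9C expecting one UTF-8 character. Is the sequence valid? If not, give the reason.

Leading byte 0xF0 = 11110000 → 4-byte form.
Continuation bytes 0x90=10010000, 0x8C=10001100, 0x9C=10011100 all match 10xxxxxx.
Decoded value 0x1031C is ≥ 0x10000 (shortest form) and not a surrogate.

valid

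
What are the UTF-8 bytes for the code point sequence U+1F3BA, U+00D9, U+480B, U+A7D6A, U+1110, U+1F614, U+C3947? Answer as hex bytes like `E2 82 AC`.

F0 9F 8E BA C3 99 E4 A0 8B F2 A7 B5 AA E1 84 90 F0 9F 98 94 F3 83 A5 87

U+1F3BA: 4-byte form → F0 9F 8E BA.
U+00D9: 2-byte form → C3 99.
U+480B: 3-byte form → E4 A0 8B.
U+A7D6A: 4-byte form → F2 A7 B5 AA.
U+1110: 3-byte form → E1 84 90.
U+1F614: 4-byte form → F0 9F 98 94.
U+C3947: 4-byte form → F3 83 A5 87.
Concatenated (24 bytes): F0 9F 8E BA C3 99 E4 A0 8B F2 A7 B5 AA E1 84 90 F0 9F 98 94 F3 83 A5 87.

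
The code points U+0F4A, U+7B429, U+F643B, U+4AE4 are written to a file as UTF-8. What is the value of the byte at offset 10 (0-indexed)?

U+0F4A → 3-byte form E0 BD 8A at offsets 0–2.
U+7B429 → 4-byte form F1 BB 90 A9 at offsets 3–6.
U+F643B → 4-byte form F3 B6 90 BB at offsets 7–10.
Offset 10 falls in char 3's range; it's byte 4 of F3 B6 90 BB = 0xBB.

0xBB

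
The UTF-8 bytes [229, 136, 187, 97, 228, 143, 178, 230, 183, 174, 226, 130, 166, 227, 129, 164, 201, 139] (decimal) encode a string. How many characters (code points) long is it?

7

Byte at offset 0: 0xE5 = 11100101 → 3-byte char (#1). Advance 3.
Byte at offset 3: 0x61 = 01100001 → 1-byte char (#2). Advance 1.
Byte at offset 4: 0xE4 = 11100100 → 3-byte char (#3). Advance 3.
Byte at offset 7: 0xE6 = 11100110 → 3-byte char (#4). Advance 3.
Byte at offset 10: 0xE2 = 11100010 → 3-byte char (#5). Advance 3.
Byte at offset 13: 0xE3 = 11100011 → 3-byte char (#6). Advance 3.
Byte at offset 16: 0xC9 = 11001001 → 2-byte char (#7). Advance 2.
Reached end at offset 18 after 7 code points.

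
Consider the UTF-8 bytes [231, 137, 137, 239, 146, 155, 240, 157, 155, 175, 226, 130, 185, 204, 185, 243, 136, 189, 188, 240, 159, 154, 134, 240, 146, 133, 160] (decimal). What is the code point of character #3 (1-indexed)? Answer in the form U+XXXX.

Offset 0: leading byte 0xE7 = 11100111 → 3-byte char #1 = E7 89 89.
Offset 3: leading byte 0xEF = 11101111 → 3-byte char #2 = EF 92 9B.
Offset 6: leading byte 0xF0 = 11110000 → 4-byte char #3 = F0 9D 9B AF.
Leading byte 0xF0 = 11110000 matches 11110xxx → 4-byte sequence.
Byte 1: 0xF0 = 11110000, payload 000 (3 bits).
Byte 2: 0x9D = 10011101 (10xxxxxx ✓), payload 011101.
Byte 3: 0x9B = 10011011 (10xxxxxx ✓), payload 011011.
Byte 4: 0xAF = 10101111 (10xxxxxx ✓), payload 101111.
Concatenate: 000011101011011101111 = 0x1D6EF (21 bits → U+1D6EF).

U+1D6EF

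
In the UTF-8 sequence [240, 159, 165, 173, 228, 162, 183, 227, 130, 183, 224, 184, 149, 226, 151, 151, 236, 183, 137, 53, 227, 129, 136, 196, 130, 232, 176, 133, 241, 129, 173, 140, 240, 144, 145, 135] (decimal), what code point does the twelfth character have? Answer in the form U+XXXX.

Offset 0: leading byte 0xF0 = 11110000 → 4-byte char #1 = F0 9F A5 AD.
Offset 4: leading byte 0xE4 = 11100100 → 3-byte char #2 = E4 A2 B7.
Offset 7: leading byte 0xE3 = 11100011 → 3-byte char #3 = E3 82 B7.
Offset 10: leading byte 0xE0 = 11100000 → 3-byte char #4 = E0 B8 95.
Offset 13: leading byte 0xE2 = 11100010 → 3-byte char #5 = E2 97 97.
Offset 16: leading byte 0xEC = 11101100 → 3-byte char #6 = EC B7 89.
Offset 19: leading byte 0x35 = 00110101 → 1-byte char #7 = 35.
Offset 20: leading byte 0xE3 = 11100011 → 3-byte char #8 = E3 81 88.
Offset 23: leading byte 0xC4 = 11000100 → 2-byte char #9 = C4 82.
Offset 25: leading byte 0xE8 = 11101000 → 3-byte char #10 = E8 B0 85.
Offset 28: leading byte 0xF1 = 11110001 → 4-byte char #11 = F1 81 AD 8C.
Offset 32: leading byte 0xF0 = 11110000 → 4-byte char #12 = F0 90 91 87.
Leading byte 0xF0 = 11110000 matches 11110xxx → 4-byte sequence.
Byte 1: 0xF0 = 11110000, payload 000 (3 bits).
Byte 2: 0x90 = 10010000 (10xxxxxx ✓), payload 010000.
Byte 3: 0x91 = 10010001 (10xxxxxx ✓), payload 010001.
Byte 4: 0x87 = 10000111 (10xxxxxx ✓), payload 000111.
Concatenate: 000010000010001000111 = 0x10447 (21 bits → U+10447).

U+10447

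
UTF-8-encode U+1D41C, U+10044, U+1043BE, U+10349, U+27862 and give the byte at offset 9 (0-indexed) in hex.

U+1D41C → 4-byte form F0 9D 90 9C at offsets 0–3.
U+10044 → 4-byte form F0 90 81 84 at offsets 4–7.
U+1043BE → 4-byte form F4 84 8E BE at offsets 8–11.
Offset 9 falls in char 3's range; it's byte 2 of F4 84 8E BE = 0x84.

0x84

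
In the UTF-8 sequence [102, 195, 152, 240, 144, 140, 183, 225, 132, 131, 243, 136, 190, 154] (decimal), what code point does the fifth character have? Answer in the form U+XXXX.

Offset 0: leading byte 0x66 = 01100110 → 1-byte char #1 = 66.
Offset 1: leading byte 0xC3 = 11000011 → 2-byte char #2 = C3 98.
Offset 3: leading byte 0xF0 = 11110000 → 4-byte char #3 = F0 90 8C B7.
Offset 7: leading byte 0xE1 = 11100001 → 3-byte char #4 = E1 84 83.
Offset 10: leading byte 0xF3 = 11110011 → 4-byte char #5 = F3 88 BE 9A.
Leading byte 0xF3 = 11110011 matches 11110xxx → 4-byte sequence.
Byte 1: 0xF3 = 11110011, payload 011 (3 bits).
Byte 2: 0x88 = 10001000 (10xxxxxx ✓), payload 001000.
Byte 3: 0xBE = 10111110 (10xxxxxx ✓), payload 111110.
Byte 4: 0x9A = 10011010 (10xxxxxx ✓), payload 011010.
Concatenate: 011001000111110011010 = 0xC8F9A (21 bits → U+C8F9A).

U+C8F9A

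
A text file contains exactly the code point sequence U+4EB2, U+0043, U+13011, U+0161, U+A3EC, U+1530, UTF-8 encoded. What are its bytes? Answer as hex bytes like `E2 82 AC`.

U+4EB2: 3-byte form → E4 BA B2.
U+0043: 1-byte form → 43.
U+13011: 4-byte form → F0 93 80 91.
U+0161: 2-byte form → C5 A1.
U+A3EC: 3-byte form → EA 8F AC.
U+1530: 3-byte form → E1 94 B0.
Concatenated (16 bytes): E4 BA B2 43 F0 93 80 91 C5 A1 EA 8F AC E1 94 B0.

E4 BA B2 43 F0 93 80 91 C5 A1 EA 8F AC E1 94 B0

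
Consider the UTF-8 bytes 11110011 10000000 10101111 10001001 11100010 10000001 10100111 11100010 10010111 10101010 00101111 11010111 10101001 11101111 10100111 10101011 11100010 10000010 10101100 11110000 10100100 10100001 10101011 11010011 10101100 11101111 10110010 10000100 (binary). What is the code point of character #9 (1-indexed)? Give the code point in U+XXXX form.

U+04EC

Offset 0: leading byte 0xF3 = 11110011 → 4-byte char #1 = F3 80 AF 89.
Offset 4: leading byte 0xE2 = 11100010 → 3-byte char #2 = E2 81 A7.
Offset 7: leading byte 0xE2 = 11100010 → 3-byte char #3 = E2 97 AA.
Offset 10: leading byte 0x2F = 00101111 → 1-byte char #4 = 2F.
Offset 11: leading byte 0xD7 = 11010111 → 2-byte char #5 = D7 A9.
Offset 13: leading byte 0xEF = 11101111 → 3-byte char #6 = EF A7 AB.
Offset 16: leading byte 0xE2 = 11100010 → 3-byte char #7 = E2 82 AC.
Offset 19: leading byte 0xF0 = 11110000 → 4-byte char #8 = F0 A4 A1 AB.
Offset 23: leading byte 0xD3 = 11010011 → 2-byte char #9 = D3 AC.
Leading byte 0xD3 = 11010011 matches 110xxxxx → 2-byte sequence.
Byte 1: 0xD3 = 11010011, payload 10011 (5 bits).
Byte 2: 0xAC = 10101100 (10xxxxxx ✓), payload 101100.
Concatenate: 10011101100 = 0x4EC (11 bits → U+04EC).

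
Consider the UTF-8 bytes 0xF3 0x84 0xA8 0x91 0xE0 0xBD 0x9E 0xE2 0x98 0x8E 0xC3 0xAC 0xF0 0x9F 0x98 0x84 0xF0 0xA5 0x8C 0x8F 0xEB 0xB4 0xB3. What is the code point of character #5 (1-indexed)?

U+1F604

Offset 0: leading byte 0xF3 = 11110011 → 4-byte char #1 = F3 84 A8 91.
Offset 4: leading byte 0xE0 = 11100000 → 3-byte char #2 = E0 BD 9E.
Offset 7: leading byte 0xE2 = 11100010 → 3-byte char #3 = E2 98 8E.
Offset 10: leading byte 0xC3 = 11000011 → 2-byte char #4 = C3 AC.
Offset 12: leading byte 0xF0 = 11110000 → 4-byte char #5 = F0 9F 98 84.
Leading byte 0xF0 = 11110000 matches 11110xxx → 4-byte sequence.
Byte 1: 0xF0 = 11110000, payload 000 (3 bits).
Byte 2: 0x9F = 10011111 (10xxxxxx ✓), payload 011111.
Byte 3: 0x98 = 10011000 (10xxxxxx ✓), payload 011000.
Byte 4: 0x84 = 10000100 (10xxxxxx ✓), payload 000100.
Concatenate: 000011111011000000100 = 0x1F604 (21 bits → U+1F604).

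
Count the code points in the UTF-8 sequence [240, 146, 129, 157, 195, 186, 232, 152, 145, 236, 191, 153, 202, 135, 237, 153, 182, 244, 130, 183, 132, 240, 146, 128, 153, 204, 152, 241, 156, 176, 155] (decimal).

Byte at offset 0: 0xF0 = 11110000 → 4-byte char (#1). Advance 4.
Byte at offset 4: 0xC3 = 11000011 → 2-byte char (#2). Advance 2.
Byte at offset 6: 0xE8 = 11101000 → 3-byte char (#3). Advance 3.
Byte at offset 9: 0xEC = 11101100 → 3-byte char (#4). Advance 3.
Byte at offset 12: 0xCA = 11001010 → 2-byte char (#5). Advance 2.
Byte at offset 14: 0xED = 11101101 → 3-byte char (#6). Advance 3.
Byte at offset 17: 0xF4 = 11110100 → 4-byte char (#7). Advance 4.
Byte at offset 21: 0xF0 = 11110000 → 4-byte char (#8). Advance 4.
Byte at offset 25: 0xCC = 11001100 → 2-byte char (#9). Advance 2.
Byte at offset 27: 0xF1 = 11110001 → 4-byte char (#10). Advance 4.
Reached end at offset 31 after 10 code points.

10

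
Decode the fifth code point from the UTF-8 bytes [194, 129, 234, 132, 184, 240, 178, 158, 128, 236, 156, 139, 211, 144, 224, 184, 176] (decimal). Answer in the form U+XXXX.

Offset 0: leading byte 0xC2 = 11000010 → 2-byte char #1 = C2 81.
Offset 2: leading byte 0xEA = 11101010 → 3-byte char #2 = EA 84 B8.
Offset 5: leading byte 0xF0 = 11110000 → 4-byte char #3 = F0 B2 9E 80.
Offset 9: leading byte 0xEC = 11101100 → 3-byte char #4 = EC 9C 8B.
Offset 12: leading byte 0xD3 = 11010011 → 2-byte char #5 = D3 90.
Leading byte 0xD3 = 11010011 matches 110xxxxx → 2-byte sequence.
Byte 1: 0xD3 = 11010011, payload 10011 (5 bits).
Byte 2: 0x90 = 10010000 (10xxxxxx ✓), payload 010000.
Concatenate: 10011010000 = 0x4D0 (11 bits → U+04D0).

U+04D0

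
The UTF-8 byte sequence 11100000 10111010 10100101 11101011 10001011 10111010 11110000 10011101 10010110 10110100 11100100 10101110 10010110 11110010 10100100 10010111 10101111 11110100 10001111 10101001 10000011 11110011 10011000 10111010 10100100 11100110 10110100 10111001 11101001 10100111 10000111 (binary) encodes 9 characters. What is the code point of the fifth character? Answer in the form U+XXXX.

Offset 0: leading byte 0xE0 = 11100000 → 3-byte char #1 = E0 BA A5.
Offset 3: leading byte 0xEB = 11101011 → 3-byte char #2 = EB 8B BA.
Offset 6: leading byte 0xF0 = 11110000 → 4-byte char #3 = F0 9D 96 B4.
Offset 10: leading byte 0xE4 = 11100100 → 3-byte char #4 = E4 AE 96.
Offset 13: leading byte 0xF2 = 11110010 → 4-byte char #5 = F2 A4 97 AF.
Leading byte 0xF2 = 11110010 matches 11110xxx → 4-byte sequence.
Byte 1: 0xF2 = 11110010, payload 010 (3 bits).
Byte 2: 0xA4 = 10100100 (10xxxxxx ✓), payload 100100.
Byte 3: 0x97 = 10010111 (10xxxxxx ✓), payload 010111.
Byte 4: 0xAF = 10101111 (10xxxxxx ✓), payload 101111.
Concatenate: 010100100010111101111 = 0xA45EF (21 bits → U+A45EF).

U+A45EF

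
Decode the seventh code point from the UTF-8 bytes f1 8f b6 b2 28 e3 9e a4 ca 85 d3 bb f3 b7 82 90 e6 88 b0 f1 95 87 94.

U+6230

Offset 0: leading byte 0xF1 = 11110001 → 4-byte char #1 = F1 8F B6 B2.
Offset 4: leading byte 0x28 = 00101000 → 1-byte char #2 = 28.
Offset 5: leading byte 0xE3 = 11100011 → 3-byte char #3 = E3 9E A4.
Offset 8: leading byte 0xCA = 11001010 → 2-byte char #4 = CA 85.
Offset 10: leading byte 0xD3 = 11010011 → 2-byte char #5 = D3 BB.
Offset 12: leading byte 0xF3 = 11110011 → 4-byte char #6 = F3 B7 82 90.
Offset 16: leading byte 0xE6 = 11100110 → 3-byte char #7 = E6 88 B0.
Leading byte 0xE6 = 11100110 matches 1110xxxx → 3-byte sequence.
Byte 1: 0xE6 = 11100110, payload 0110 (4 bits).
Byte 2: 0x88 = 10001000 (10xxxxxx ✓), payload 001000.
Byte 3: 0xB0 = 10110000 (10xxxxxx ✓), payload 110000.
Concatenate: 0110001000110000 = 0x6230 (16 bits → U+6230).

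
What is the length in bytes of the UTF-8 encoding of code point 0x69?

U+0069 = 0x69. UTF-8 uses 1 byte below 0x80, 2 below 0x800, 3 below 0x10000, 4 up to 0x10FFFF. 0x69 is in U+0000–U+007F → 1 byte.

1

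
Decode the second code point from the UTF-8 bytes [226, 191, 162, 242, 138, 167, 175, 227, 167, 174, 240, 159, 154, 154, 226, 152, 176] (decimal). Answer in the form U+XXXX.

Offset 0: leading byte 0xE2 = 11100010 → 3-byte char #1 = E2 BF A2.
Offset 3: leading byte 0xF2 = 11110010 → 4-byte char #2 = F2 8A A7 AF.
Leading byte 0xF2 = 11110010 matches 11110xxx → 4-byte sequence.
Byte 1: 0xF2 = 11110010, payload 010 (3 bits).
Byte 2: 0x8A = 10001010 (10xxxxxx ✓), payload 001010.
Byte 3: 0xA7 = 10100111 (10xxxxxx ✓), payload 100111.
Byte 4: 0xAF = 10101111 (10xxxxxx ✓), payload 101111.
Concatenate: 010001010100111101111 = 0x8A9EF (21 bits → U+8A9EF).

U+8A9EF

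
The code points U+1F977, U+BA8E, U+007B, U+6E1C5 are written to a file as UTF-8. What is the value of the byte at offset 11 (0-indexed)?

0x85

U+1F977 → 4-byte form F0 9F A5 B7 at offsets 0–3.
U+BA8E → 3-byte form EB AA 8E at offsets 4–6.
U+007B → 1-byte form 7B at offsets 7–7.
U+6E1C5 → 4-byte form F1 AE 87 85 at offsets 8–11.
Offset 11 falls in char 4's range; it's byte 4 of F1 AE 87 85 = 0x85.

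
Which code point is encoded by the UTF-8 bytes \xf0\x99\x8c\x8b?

Leading byte 0xF0 = 11110000 matches 11110xxx → 4-byte sequence.
Byte 1: 0xF0 = 11110000, payload 000 (3 bits).
Byte 2: 0x99 = 10011001 (10xxxxxx ✓), payload 011001.
Byte 3: 0x8C = 10001100 (10xxxxxx ✓), payload 001100.
Byte 4: 0x8B = 10001011 (10xxxxxx ✓), payload 001011.
Concatenate: 000011001001100001011 = 0x1930B (21 bits → U+1930B).

U+1930B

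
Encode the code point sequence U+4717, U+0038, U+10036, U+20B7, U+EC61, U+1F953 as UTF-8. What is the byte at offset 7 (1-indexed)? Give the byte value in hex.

1-indexed offset 7 is 0-indexed offset 6.
U+4717 → 3-byte form E4 9C 97 at offsets 0–2.
U+0038 → 1-byte form 38 at offsets 3–3.
U+10036 → 4-byte form F0 90 80 B6 at offsets 4–7.
Offset 6 falls in char 3's range; it's byte 3 of F0 90 80 B6 = 0x80.

0x80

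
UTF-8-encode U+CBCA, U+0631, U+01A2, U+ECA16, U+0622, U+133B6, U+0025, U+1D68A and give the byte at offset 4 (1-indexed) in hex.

1-indexed offset 4 is 0-indexed offset 3.
U+CBCA → 3-byte form EC AF 8A at offsets 0–2.
U+0631 → 2-byte form D8 B1 at offsets 3–4.
Offset 3 falls in char 2's range; it's byte 1 of D8 B1 = 0xD8.

0xD8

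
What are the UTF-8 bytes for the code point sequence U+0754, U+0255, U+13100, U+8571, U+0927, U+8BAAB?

U+0754: 2-byte form → DD 94.
U+0255: 2-byte form → C9 95.
U+13100: 4-byte form → F0 93 84 80.
U+8571: 3-byte form → E8 95 B1.
U+0927: 3-byte form → E0 A4 A7.
U+8BAAB: 4-byte form → F2 8B AA AB.
Concatenated (18 bytes): DD 94 C9 95 F0 93 84 80 E8 95 B1 E0 A4 A7 F2 8B AA AB.

DD 94 C9 95 F0 93 84 80 E8 95 B1 E0 A4 A7 F2 8B AA AB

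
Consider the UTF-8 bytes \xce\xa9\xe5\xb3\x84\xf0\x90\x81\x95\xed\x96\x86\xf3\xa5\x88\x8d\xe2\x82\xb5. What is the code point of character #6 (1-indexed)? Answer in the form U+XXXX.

U+20B5

Offset 0: leading byte 0xCE = 11001110 → 2-byte char #1 = CE A9.
Offset 2: leading byte 0xE5 = 11100101 → 3-byte char #2 = E5 B3 84.
Offset 5: leading byte 0xF0 = 11110000 → 4-byte char #3 = F0 90 81 95.
Offset 9: leading byte 0xED = 11101101 → 3-byte char #4 = ED 96 86.
Offset 12: leading byte 0xF3 = 11110011 → 4-byte char #5 = F3 A5 88 8D.
Offset 16: leading byte 0xE2 = 11100010 → 3-byte char #6 = E2 82 B5.
Leading byte 0xE2 = 11100010 matches 1110xxxx → 3-byte sequence.
Byte 1: 0xE2 = 11100010, payload 0010 (4 bits).
Byte 2: 0x82 = 10000010 (10xxxxxx ✓), payload 000010.
Byte 3: 0xB5 = 10110101 (10xxxxxx ✓), payload 110101.
Concatenate: 0010000010110101 = 0x20B5 (16 bits → U+20B5).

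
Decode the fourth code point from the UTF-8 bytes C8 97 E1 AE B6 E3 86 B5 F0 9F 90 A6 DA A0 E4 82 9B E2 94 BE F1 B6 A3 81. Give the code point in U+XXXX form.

Offset 0: leading byte 0xC8 = 11001000 → 2-byte char #1 = C8 97.
Offset 2: leading byte 0xE1 = 11100001 → 3-byte char #2 = E1 AE B6.
Offset 5: leading byte 0xE3 = 11100011 → 3-byte char #3 = E3 86 B5.
Offset 8: leading byte 0xF0 = 11110000 → 4-byte char #4 = F0 9F 90 A6.
Leading byte 0xF0 = 11110000 matches 11110xxx → 4-byte sequence.
Byte 1: 0xF0 = 11110000, payload 000 (3 bits).
Byte 2: 0x9F = 10011111 (10xxxxxx ✓), payload 011111.
Byte 3: 0x90 = 10010000 (10xxxxxx ✓), payload 010000.
Byte 4: 0xA6 = 10100110 (10xxxxxx ✓), payload 100110.
Concatenate: 000011111010000100110 = 0x1F426 (21 bits → U+1F426).

U+1F426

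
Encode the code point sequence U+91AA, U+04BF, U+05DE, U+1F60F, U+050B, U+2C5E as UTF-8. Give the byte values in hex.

E9 86 AA D2 BF D7 9E F0 9F 98 8F D4 8B E2 B1 9E

U+91AA: 3-byte form → E9 86 AA.
U+04BF: 2-byte form → D2 BF.
U+05DE: 2-byte form → D7 9E.
U+1F60F: 4-byte form → F0 9F 98 8F.
U+050B: 2-byte form → D4 8B.
U+2C5E: 3-byte form → E2 B1 9E.
Concatenated (16 bytes): E9 86 AA D2 BF D7 9E F0 9F 98 8F D4 8B E2 B1 9E.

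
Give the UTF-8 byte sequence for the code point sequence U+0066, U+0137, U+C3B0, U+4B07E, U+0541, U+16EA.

66 C4 B7 EC 8E B0 F1 8B 81 BE D5 81 E1 9B AA

U+0066: 1-byte form → 66.
U+0137: 2-byte form → C4 B7.
U+C3B0: 3-byte form → EC 8E B0.
U+4B07E: 4-byte form → F1 8B 81 BE.
U+0541: 2-byte form → D5 81.
U+16EA: 3-byte form → E1 9B AA.
Concatenated (15 bytes): 66 C4 B7 EC 8E B0 F1 8B 81 BE D5 81 E1 9B AA.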